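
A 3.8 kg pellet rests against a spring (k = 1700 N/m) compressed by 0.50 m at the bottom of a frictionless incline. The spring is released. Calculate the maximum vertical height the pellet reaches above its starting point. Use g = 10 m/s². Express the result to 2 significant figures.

h = 5.6 m

Energy conservation from release to the highest point: ½kx² = mgh
h = kx²/(2mg) = (1700)(0.50)²/(2 × 3.8 × 10) = 5.592 m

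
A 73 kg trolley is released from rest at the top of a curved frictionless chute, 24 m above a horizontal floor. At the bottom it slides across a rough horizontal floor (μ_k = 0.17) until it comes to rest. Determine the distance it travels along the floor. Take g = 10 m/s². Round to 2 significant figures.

d = 140 m

Energy bookkeeping (friction removes W_f = μ_k N d):
At rest all PE has been dissipated by friction: mgh = μ_k m g d
d = h/μ_k = 24/0.17 = 141.2 m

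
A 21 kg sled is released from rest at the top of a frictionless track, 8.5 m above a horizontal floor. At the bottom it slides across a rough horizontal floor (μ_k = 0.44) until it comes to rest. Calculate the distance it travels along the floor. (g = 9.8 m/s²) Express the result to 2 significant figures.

d = 19 m

Energy bookkeeping (friction removes W_f = μ_k N d):
At rest all PE has been dissipated by friction: mgh = μ_k m g d
d = h/μ_k = 8.5/0.44 = 19.32 m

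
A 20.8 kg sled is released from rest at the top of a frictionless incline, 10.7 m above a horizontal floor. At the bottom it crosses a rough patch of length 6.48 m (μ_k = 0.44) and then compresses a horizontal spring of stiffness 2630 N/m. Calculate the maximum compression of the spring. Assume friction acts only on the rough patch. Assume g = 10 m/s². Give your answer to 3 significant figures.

x = 1.11 m

Initial energy: E₁ = mgh = (20.8)(10)(10.7) = 2225.6 J
Friction removes W_f = μ_k mg d = (0.44)(20.8)(10)(6.48) = 593.0 J
Energy reaching the spring: E = 2225.6 − 593.0 = 1632.6 J
At max compression ½kx² = E ⇒ x = √(2E/k) = √(2 × 1632.6/2630) = 1.114 m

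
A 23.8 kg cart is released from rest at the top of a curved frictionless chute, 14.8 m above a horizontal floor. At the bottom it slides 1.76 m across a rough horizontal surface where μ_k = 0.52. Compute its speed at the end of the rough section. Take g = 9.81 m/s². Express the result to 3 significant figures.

v = 16.5 m/s

Energy bookkeeping (friction removes W_f = μ_k N d):
mgh = ½mv² + μ_k m g d
W_f = μ_k mg d = (0.52)(23.8)(9.81)(1.76) = 213.7 J
½mv² = mgh − W_f = 3455.5 − 213.7 = 3241.8 J
v = √(2 × 3241.8/23.8) = 16.51 m/s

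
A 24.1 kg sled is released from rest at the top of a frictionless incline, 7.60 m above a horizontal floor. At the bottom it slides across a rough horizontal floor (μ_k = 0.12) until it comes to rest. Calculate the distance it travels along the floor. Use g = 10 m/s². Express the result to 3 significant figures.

Energy bookkeeping (friction removes W_f = μ_k N d):
At rest all PE has been dissipated by friction: mgh = μ_k m g d
d = h/μ_k = 7.60/0.12 = 63.33 m

d = 63.3 m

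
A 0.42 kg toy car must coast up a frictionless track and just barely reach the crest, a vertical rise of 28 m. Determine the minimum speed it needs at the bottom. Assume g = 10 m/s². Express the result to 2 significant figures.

At the top it is momentarily at rest, so all KE converts to PE: ½mv² = mgh
v = √(2gh) = √(2 × 10 × 28) = 23.66 m/s

v = 24 m/s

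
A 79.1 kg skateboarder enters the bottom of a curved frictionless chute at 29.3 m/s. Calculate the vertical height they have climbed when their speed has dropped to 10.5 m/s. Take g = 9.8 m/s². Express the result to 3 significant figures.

h = 38.2 m

Conservation of energy: ½mv₁² = ½mv₂² + mgh
h = (v₁² − v₂²)/(2g) = (29.3² − 10.5²)/(2 × 9.8) = 38.18 m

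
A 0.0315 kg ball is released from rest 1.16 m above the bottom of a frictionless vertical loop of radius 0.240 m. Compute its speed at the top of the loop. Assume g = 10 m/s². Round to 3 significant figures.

v = 3.69 m/s

Energy conservation: mgh = ½mv_top² + mg(2r)
v_top² = 2g(h − 2r) = 2(10)(1.16 − 0.4800) = 13.60
v_top = 3.688 m/s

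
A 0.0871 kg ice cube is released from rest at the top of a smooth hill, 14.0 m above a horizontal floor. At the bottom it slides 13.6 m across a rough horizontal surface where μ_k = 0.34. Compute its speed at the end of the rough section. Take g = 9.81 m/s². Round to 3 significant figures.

Energy bookkeeping (friction removes W_f = μ_k N d):
mgh = ½mv² + μ_k m g d
W_f = μ_k mg d = (0.34)(0.0871)(9.81)(13.6) = 3.951 J
½mv² = mgh − W_f = 11.962 − 3.951 = 8.0113 J
v = √(2 × 8.0113/0.0871) = 13.56 m/s

v = 13.6 m/s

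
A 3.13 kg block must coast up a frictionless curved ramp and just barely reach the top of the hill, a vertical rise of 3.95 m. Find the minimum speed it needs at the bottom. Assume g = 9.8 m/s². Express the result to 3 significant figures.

At the top it is momentarily at rest, so all KE converts to PE: ½mv² = mgh
v = √(2gh) = √(2 × 9.8 × 3.95) = 8.799 m/s

v = 8.80 m/s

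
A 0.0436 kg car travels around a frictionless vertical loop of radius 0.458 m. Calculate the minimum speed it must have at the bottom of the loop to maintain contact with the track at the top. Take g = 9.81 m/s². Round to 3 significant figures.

v = 4.74 m/s

At the top: mg = mv_top²/r ⇒ v_top² = gr = 4.493 m²/s²
Energy from bottom to top (height 2r): ½mv_bot² = ½mv_top² + mg(2r)
v_bot² = gr + 4gr = 5gr = 22.46
v_bot = √(5gr) = 4.740 m/s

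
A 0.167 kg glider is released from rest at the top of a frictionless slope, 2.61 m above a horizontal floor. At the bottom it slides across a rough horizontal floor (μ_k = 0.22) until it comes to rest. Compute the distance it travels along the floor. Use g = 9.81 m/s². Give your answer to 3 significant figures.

d = 11.9 m

Applying the work–energy principle:
At rest all PE has been dissipated by friction: mgh = μ_k m g d
d = h/μ_k = 2.61/0.22 = 11.86 m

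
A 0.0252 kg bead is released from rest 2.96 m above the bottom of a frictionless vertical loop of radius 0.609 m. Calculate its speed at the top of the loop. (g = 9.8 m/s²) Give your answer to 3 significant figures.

v = 5.84 m/s

Energy conservation: mgh = ½mv_top² + mg(2r)
v_top² = 2g(h − 2r) = 2(9.8)(2.96 − 1.218) = 34.14
v_top = 5.843 m/s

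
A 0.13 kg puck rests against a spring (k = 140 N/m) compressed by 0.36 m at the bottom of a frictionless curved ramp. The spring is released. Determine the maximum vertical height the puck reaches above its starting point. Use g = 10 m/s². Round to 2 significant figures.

h = 7.0 m

Energy conservation from release to the highest point: ½kx² = mgh
h = kx²/(2mg) = (140)(0.36)²/(2 × 0.13 × 10) = 6.978 m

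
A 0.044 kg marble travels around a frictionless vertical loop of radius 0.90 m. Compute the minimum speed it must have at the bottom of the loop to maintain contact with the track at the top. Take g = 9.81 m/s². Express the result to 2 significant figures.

At the top: mg = mv_top²/r ⇒ v_top² = gr = 8.829 m²/s²
Energy from bottom to top (height 2r): ½mv_bot² = ½mv_top² + mg(2r)
v_bot² = gr + 4gr = 5gr = 44.15
v_bot = √(5gr) = 6.644 m/s

v = 6.6 m/s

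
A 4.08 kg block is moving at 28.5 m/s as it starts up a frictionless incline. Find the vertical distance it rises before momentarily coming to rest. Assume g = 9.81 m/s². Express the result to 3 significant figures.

h = 41.4 m

Setting KE at the bottom equal to PE gained: ½mv² = mgh
h = v²/(2g) = 28.5²/(2 × 9.81) = 41.40 m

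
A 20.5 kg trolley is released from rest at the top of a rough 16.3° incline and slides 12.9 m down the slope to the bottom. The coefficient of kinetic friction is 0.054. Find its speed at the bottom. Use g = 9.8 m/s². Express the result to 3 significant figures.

Taking the bottom as reference, mgh = ½mv² + μ_k N L with h = L sinθ, N = mg cosθ:
mgh = mgL sinθ = (20.5)(9.8)(12.9)sin16.3° = 727.38 J
W_f = μ_k mg cosθ · L = (0.054)(20.5)(9.8)cos16.3°·12.9 = 134.3 J
½mv² = 727.38 − 134.3 = 593.06 J
v = √(2 × 593.06/20.5) = 7.607 m/s

v = 7.61 m/s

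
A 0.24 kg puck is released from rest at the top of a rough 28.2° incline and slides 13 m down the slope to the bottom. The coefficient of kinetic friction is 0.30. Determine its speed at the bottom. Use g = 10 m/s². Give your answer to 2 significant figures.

Taking the bottom as reference, mgh = ½mv² + μ_k N L with h = L sinθ, N = mg cosθ:
mgh = mgL sinθ = (0.24)(10)(13)sin28.2° = 14.744 J
W_f = μ_k mg cosθ · L = (0.30)(0.24)(10)cos28.2°·13 = 8.249 J
½mv² = 14.744 − 8.249 = 6.4946 J
v = √(2 × 6.4946/0.24) = 7.357 m/s

v = 7.4 m/s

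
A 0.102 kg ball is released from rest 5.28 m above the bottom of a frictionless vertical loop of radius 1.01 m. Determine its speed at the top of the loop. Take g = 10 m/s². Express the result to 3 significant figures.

v = 8.07 m/s

Energy conservation: mgh = ½mv_top² + mg(2r)
v_top² = 2g(h − 2r) = 2(10)(5.28 − 2.020) = 65.20
v_top = 8.075 m/s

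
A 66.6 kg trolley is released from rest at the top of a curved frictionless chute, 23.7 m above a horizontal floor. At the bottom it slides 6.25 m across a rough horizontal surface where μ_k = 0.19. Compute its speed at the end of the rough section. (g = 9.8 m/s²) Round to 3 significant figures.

Applying the work–energy principle:
mgh = ½mv² + μ_k m g d
W_f = μ_k mg d = (0.19)(66.6)(9.8)(6.25) = 775.1 J
½mv² = mgh − W_f = 15469 − 775.1 = 14693 J
v = √(2 × 14693/66.6) = 21.01 m/s

v = 21.0 m/s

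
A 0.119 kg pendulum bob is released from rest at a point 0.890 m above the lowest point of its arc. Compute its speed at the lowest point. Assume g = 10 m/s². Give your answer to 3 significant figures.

Energy conservation between the two points: mgh = ½mv²
v = √(2gh) = √(2 × 10 × 0.890) = √17.800 = 4.219 m/s

v = 4.22 m/s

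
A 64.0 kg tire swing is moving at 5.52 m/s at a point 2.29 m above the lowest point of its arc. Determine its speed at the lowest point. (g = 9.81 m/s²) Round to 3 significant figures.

Equating total energy at the two states: ½mv₀² + mgh = ½mv²
v² = v₀² + 2gh = (5.52)² + 2(9.81)(2.29) = 75.400
v = √75.400 = 8.683 m/s

v = 8.68 m/s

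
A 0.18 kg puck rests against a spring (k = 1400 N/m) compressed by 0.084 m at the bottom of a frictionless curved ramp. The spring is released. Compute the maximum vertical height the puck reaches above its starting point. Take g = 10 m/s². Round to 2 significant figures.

h = 2.7 m

Energy conservation from release to the highest point: ½kx² = mgh
h = kx²/(2mg) = (1400)(0.084)²/(2 × 0.18 × 10) = 2.744 m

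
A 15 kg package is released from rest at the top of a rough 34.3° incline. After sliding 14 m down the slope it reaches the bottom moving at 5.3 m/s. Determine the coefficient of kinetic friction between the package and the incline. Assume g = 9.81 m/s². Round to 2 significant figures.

μ_k = 0.56

Energy balance down the incline: mg L sinθ − ½mv² = μ_k (mg cosθ) L
mgL sinθ = 1160.9 J; ½mv² = 210.67 J
W_f = 1160.9 − 210.67 = 950.2 J
μ_k = W_f/(mg cosθ · L) = 950.2/(121.6 × 14) = 0.5584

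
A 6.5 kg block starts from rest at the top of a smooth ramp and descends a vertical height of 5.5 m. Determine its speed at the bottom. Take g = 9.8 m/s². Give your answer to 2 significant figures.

Energy conservation between the two points: mgh = ½mv²
v = √(2gh) = √(2 × 9.8 × 5.5) = √107.80 = 10.38 m/s

v = 10 m/s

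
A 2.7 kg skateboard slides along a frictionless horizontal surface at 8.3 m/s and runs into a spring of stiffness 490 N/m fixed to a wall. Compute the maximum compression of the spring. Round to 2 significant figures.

x = 0.62 m

At max compression the skateboard is momentarily at rest: ½mv² = ½kx²
x = v√(m/k) = 8.3 × √(2.7/490) = 0.6161 m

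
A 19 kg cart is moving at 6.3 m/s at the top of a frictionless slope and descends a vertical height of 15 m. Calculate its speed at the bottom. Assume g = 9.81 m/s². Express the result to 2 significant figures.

v = 18 m/s

Mechanical energy is conserved (no friction): ½mv₀² + mgh = ½mv²
The mass cancels from both sides.
v² = v₀² + 2gh = (6.3)² + 2(9.81)(15) = 333.99
v = √333.99 = 18.28 m/s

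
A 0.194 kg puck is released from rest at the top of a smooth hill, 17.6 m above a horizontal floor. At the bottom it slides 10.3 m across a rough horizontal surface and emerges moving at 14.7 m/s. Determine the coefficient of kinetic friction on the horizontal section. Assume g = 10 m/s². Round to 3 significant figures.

μ_k = 0.660

Applying the work–energy principle:
mgh = ½mv² + μ_k m g d
mgh = 34.144 J; ½mv² = 20.961 J
W_f = 34.144 − 20.961 = 13.18 J
μ_k = W_f/(mg·d) = 13.18/(1.940 × 10.3) = 0.6598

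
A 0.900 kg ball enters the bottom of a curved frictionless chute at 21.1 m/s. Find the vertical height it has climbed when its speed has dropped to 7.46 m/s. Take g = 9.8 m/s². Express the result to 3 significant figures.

h = 19.9 m

Energy balance between the two points: ½mv₁² = ½mv₂² + mgh
h = (v₁² − v₂²)/(2g) = (21.1² − 7.46²)/(2 × 9.8) = 19.88 m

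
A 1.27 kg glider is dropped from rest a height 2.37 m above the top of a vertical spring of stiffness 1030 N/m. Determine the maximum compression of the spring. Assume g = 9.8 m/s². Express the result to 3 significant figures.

Let x be the compression. The total drop is H + x, and the glider is instantaneously at rest at max compression, so energy conservation gives:
mg(H + x) = ½kx²
½(1030)x² − (1.27)(9.8)x − (1.27)(9.8)(2.37) = 0
515.0x² − 12.45x − 29.50 = 0
x = [12.45 + √(154.9 + 60764)]/(2 × 515.0) = 0.2517 m

x = 0.252 m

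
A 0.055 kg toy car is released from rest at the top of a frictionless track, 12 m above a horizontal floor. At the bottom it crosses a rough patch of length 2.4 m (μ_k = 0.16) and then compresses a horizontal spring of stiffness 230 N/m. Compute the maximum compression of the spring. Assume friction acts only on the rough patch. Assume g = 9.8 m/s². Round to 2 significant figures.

x = 0.23 m

Initial energy: E₁ = mgh = (0.055)(9.8)(12) = 6.4680 J
Friction removes W_f = μ_k mg d = (0.16)(0.055)(9.8)(2.4) = 0.2070 J
Energy reaching the spring: E = 6.4680 − 0.2070 = 6.2610 J
At max compression ½kx² = E ⇒ x = √(2E/k) = √(2 × 6.2610/230) = 0.2333 m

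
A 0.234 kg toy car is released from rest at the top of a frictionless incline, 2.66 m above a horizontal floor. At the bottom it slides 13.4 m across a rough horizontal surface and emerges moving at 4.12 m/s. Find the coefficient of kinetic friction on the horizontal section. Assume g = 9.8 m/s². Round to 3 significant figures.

μ_k = 0.134

Energy at the top = energy at the end + work done against friction:
mgh = ½mv² + μ_k m g d
mgh = 6.0999 J; ½mv² = 1.9860 J
W_f = 6.0999 − 1.9860 = 4.114 J
μ_k = W_f/(mg·d) = 4.114/(2.293 × 13.4) = 0.1339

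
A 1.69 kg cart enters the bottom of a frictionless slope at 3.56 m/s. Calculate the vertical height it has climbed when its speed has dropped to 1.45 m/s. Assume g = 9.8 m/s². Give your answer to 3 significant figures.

Conservation of energy: ½mv₁² = ½mv₂² + mgh
h = (v₁² − v₂²)/(2g) = (3.56² − 1.45²)/(2 × 9.8) = 0.5393 m

h = 0.539 m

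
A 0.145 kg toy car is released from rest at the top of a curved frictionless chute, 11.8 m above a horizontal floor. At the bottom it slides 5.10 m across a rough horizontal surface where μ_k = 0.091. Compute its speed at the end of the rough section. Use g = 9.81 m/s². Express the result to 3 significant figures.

v = 14.9 m/s

Energy at the top = energy at the end + work done against friction:
mgh = ½mv² + μ_k m g d
W_f = μ_k mg d = (0.091)(0.145)(9.81)(5.10) = 0.6602 J
½mv² = mgh − W_f = 16.785 − 0.6602 = 16.125 J
v = √(2 × 16.125/0.145) = 14.91 m/s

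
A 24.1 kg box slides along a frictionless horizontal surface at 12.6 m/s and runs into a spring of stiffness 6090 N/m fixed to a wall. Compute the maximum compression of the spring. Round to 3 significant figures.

At max compression the box is momentarily at rest: ½mv² = ½kx²
x = v√(m/k) = 12.6 × √(24.1/6090) = 0.7926 m

x = 0.793 m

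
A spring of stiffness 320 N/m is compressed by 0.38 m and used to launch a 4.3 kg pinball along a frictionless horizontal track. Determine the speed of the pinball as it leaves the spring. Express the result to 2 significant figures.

Conservation of energy: ½kx² = ½mv²
v = x√(k/m) = 0.38 × √(320/4.3) = 3.278 m/s

v = 3.3 m/s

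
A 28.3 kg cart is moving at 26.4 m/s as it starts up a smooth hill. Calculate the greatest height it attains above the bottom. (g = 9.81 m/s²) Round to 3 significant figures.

h = 35.5 m

Setting KE at the bottom equal to PE gained: ½mv² = mgh
h = v²/(2g) = 26.4²/(2 × 9.81) = 35.52 m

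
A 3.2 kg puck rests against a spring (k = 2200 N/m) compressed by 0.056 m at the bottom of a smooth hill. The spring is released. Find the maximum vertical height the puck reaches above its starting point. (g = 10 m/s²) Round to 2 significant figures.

All spring PE becomes gravitational PE at the highest point: ½kx² = mgh
h = kx²/(2mg) = (2200)(0.056)²/(2 × 3.2 × 10) = 0.1078 m

h = 0.11 m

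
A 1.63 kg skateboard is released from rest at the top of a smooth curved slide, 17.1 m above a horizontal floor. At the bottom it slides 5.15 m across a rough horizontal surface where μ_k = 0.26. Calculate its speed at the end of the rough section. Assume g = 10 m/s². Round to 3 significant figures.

v = 17.8 m/s

Energy bookkeeping (friction removes W_f = μ_k N d):
mgh = ½mv² + μ_k m g d
W_f = μ_k mg d = (0.26)(1.63)(10)(5.15) = 21.83 J
½mv² = mgh − W_f = 278.73 − 21.83 = 256.90 J
v = √(2 × 256.90/1.63) = 17.75 m/s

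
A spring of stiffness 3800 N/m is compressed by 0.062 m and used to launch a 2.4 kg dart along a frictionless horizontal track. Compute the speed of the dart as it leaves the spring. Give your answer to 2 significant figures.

Conservation of energy: ½kx² = ½mv²
v = x√(k/m) = 0.062 × √(3800/2.4) = 2.467 m/s

v = 2.5 m/s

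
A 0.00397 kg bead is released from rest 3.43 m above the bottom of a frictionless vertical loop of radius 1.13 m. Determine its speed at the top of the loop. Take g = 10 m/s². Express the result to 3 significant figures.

Energy conservation: mgh = ½mv_top² + mg(2r)
v_top² = 2g(h − 2r) = 2(10)(3.43 − 2.260) = 23.40
v_top = 4.837 m/s

v = 4.84 m/s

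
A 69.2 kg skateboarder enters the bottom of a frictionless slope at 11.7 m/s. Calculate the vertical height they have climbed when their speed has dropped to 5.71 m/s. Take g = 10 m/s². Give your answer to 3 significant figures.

h = 5.21 m

Conservation of energy: ½mv₁² = ½mv₂² + mgh
h = (v₁² − v₂²)/(2g) = (11.7² − 5.71²)/(2 × 10) = 5.214 m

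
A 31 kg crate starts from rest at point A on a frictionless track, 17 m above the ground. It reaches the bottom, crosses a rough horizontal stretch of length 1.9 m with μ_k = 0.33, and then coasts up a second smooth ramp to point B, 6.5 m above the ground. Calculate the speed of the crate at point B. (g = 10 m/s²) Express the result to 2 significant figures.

v = 14 m/s

Energy at A: mgh₁ = (31)(10)(17) = 5270.0 J
Friction loss: W_f = μ_k mg d = 194.4 J
At B: ½mv² + mgh₂ = mgh₁ − W_f
½mv² = 5270.0 − 194.4 − 2015.0 = 3060.6 J
v = √(2 × 3060.6/31) = 14.05 m/s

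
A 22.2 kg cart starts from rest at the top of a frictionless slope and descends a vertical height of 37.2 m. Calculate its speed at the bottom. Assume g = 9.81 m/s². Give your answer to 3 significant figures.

v = 27.0 m/s

Mechanical energy is conserved (no friction): mgh = ½mv²
The mass cancels from both sides.
v = √(2gh) = √(2 × 9.81 × 37.2) = √729.86 = 27.02 m/s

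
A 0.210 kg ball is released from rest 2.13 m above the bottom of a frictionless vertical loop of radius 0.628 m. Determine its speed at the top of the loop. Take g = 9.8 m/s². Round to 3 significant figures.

v = 4.14 m/s

Energy conservation: mgh = ½mv_top² + mg(2r)
v_top² = 2g(h − 2r) = 2(9.8)(2.13 − 1.256) = 17.13
v_top = 4.139 m/s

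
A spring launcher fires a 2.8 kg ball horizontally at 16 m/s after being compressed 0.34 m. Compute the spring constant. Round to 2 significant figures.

k = 6200 N/m

½kx² = ½mv²
k = mv²/x² = (2.8)(16)²/(0.34)² = 6201 N/m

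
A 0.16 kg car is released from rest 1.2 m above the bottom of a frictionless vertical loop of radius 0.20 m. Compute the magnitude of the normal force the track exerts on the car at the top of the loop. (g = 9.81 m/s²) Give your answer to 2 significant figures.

N = 11 N

Energy from release to top (height 2r): mgh = ½mv_top² + mg(2r)
v_top² = 2g(h − 2r) = 2(9.81)(1.2 − 0.4000) = 15.696 m²/s²
At the top, both N and weight point toward the centre: N + mg = mv_top²/r
N = m(v_top²/r − g) = 0.16(15.696/0.20 − 9.81) = 10.99 N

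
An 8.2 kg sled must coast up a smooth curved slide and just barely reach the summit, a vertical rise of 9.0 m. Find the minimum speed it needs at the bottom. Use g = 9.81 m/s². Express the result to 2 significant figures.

At the top it is momentarily at rest, so all KE converts to PE: ½mv² = mgh
v = √(2gh) = √(2 × 9.81 × 9.0) = 13.29 m/s

v = 13 m/s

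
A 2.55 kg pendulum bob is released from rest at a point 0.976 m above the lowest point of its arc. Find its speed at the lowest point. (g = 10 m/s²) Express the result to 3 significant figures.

v = 4.42 m/s

Energy conservation between the two points: mgh = ½mv²
v = √(2gh) = √(2 × 10 × 0.976) = √19.520 = 4.418 m/s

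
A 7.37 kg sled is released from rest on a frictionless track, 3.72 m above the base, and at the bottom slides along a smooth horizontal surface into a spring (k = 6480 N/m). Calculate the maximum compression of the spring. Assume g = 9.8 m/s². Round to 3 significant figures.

x = 0.288 m

At max compression the sled is momentarily at rest: mgh = ½kx²
x = √(2mgh/k) = √(2 × 7.37 × 9.8 × 3.72 / 6480) = 0.2880 m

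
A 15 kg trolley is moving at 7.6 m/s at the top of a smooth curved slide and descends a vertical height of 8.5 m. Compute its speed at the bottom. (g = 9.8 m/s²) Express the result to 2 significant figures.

By conservation of mechanical energy, ½mv₀² + mgh = ½mv²
v² = v₀² + 2gh = (7.6)² + 2(9.8)(8.5) = 224.36
v = √224.36 = 14.98 m/s

v = 15 m/s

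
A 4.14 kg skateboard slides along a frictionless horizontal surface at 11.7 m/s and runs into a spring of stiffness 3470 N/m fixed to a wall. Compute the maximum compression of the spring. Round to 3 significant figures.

All KE is stored as spring PE at maximum compression: ½mv² = ½kx²
x = v√(m/k) = 11.7 × √(4.14/3470) = 0.4041 m

x = 0.404 m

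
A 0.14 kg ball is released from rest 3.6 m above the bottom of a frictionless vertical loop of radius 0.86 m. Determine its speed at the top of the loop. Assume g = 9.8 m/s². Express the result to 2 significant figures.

Energy conservation: mgh = ½mv_top² + mg(2r)
v_top² = 2g(h − 2r) = 2(9.8)(3.6 − 1.720) = 36.85
v_top = 6.070 m/s

v = 6.1 m/s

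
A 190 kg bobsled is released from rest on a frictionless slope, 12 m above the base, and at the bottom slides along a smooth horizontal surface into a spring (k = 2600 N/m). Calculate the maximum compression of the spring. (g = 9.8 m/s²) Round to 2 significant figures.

Gravitational PE at the top equals spring PE at max compression: mgh = ½kx²
x = √(2mgh/k) = √(2 × 190 × 9.8 × 12 / 2600) = 4.146 m

x = 4.1 m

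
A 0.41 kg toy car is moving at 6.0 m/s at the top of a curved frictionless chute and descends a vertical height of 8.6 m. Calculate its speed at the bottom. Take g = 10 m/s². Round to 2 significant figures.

v = 14 m/s

Equating total energy at the two states: ½mv₀² + mgh = ½mv²
The mass cancels from both sides.
v² = v₀² + 2gh = (6.0)² + 2(10)(8.6) = 208.00
v = √208.00 = 14.42 m/s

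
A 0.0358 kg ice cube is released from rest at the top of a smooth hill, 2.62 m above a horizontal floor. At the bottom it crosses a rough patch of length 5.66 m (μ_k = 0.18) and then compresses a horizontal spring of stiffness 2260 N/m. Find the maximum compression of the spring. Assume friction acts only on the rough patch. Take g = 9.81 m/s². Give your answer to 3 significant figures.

x = 0.0223 m

Initial energy: E₁ = mgh = (0.0358)(9.81)(2.62) = 0.92014 J
Friction removes W_f = μ_k mg d = (0.18)(0.0358)(9.81)(5.66) = 0.3578 J
Energy reaching the spring: E = 0.92014 − 0.3578 = 0.56234 J
At max compression ½kx² = E ⇒ x = √(2E/k) = √(2 × 0.56234/2260) = 0.02231 m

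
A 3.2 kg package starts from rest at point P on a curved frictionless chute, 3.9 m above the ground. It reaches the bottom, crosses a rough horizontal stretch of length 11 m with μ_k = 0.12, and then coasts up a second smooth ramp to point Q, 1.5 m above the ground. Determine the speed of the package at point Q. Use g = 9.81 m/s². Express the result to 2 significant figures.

Energy at P: mgh₁ = (3.2)(9.81)(3.9) = 122.43 J
Friction loss: W_f = μ_k mg d = 41.44 J
At Q: ½mv² + mgh₂ = mgh₁ − W_f
½mv² = 122.43 − 41.44 − 47.088 = 33.903 J
v = √(2 × 33.903/3.2) = 4.603 m/s

v = 4.6 m/s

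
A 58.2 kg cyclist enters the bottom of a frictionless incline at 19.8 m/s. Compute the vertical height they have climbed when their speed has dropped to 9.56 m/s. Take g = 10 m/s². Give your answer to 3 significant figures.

Energy balance between the two points: ½mv₁² = ½mv₂² + mgh
h = (v₁² − v₂²)/(2g) = (19.8² − 9.56²)/(2 × 10) = 15.03 m

h = 15.0 m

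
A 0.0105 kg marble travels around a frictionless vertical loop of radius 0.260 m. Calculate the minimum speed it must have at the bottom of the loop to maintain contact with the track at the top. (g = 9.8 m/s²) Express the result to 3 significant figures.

v = 3.57 m/s

At the top: mg = mv_top²/r ⇒ v_top² = gr = 2.548 m²/s²
Energy from bottom to top (height 2r): ½mv_bot² = ½mv_top² + mg(2r)
v_bot² = gr + 4gr = 5gr = 12.74
v_bot = √(5gr) = 3.569 m/s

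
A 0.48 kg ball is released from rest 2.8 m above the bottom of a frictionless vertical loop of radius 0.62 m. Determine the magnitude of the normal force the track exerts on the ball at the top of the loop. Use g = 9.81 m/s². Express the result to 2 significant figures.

N = 19 N

Energy from release to top (height 2r): mgh = ½mv_top² + mg(2r)
v_top² = 2g(h − 2r) = 2(9.81)(2.8 − 1.240) = 30.607 m²/s²
At the top, both N and weight point toward the centre: N + mg = mv_top²/r
N = m(v_top²/r − g) = 0.48(30.607/0.62 − 9.81) = 18.99 N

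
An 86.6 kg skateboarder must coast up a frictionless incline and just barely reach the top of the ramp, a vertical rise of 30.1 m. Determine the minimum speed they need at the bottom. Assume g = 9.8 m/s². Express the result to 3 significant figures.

At the top they are momentarily at rest, so all KE converts to PE: ½mv² = mgh
v = √(2gh) = √(2 × 9.8 × 30.1) = 24.29 m/s

v = 24.3 m/s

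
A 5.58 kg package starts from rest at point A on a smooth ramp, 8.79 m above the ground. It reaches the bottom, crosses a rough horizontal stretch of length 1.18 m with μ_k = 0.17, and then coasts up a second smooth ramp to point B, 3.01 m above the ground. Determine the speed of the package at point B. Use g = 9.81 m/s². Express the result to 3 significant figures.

Energy at A: mgh₁ = (5.58)(9.81)(8.79) = 481.16 J
Friction loss: W_f = μ_k mg d = 10.98 J
At B: ½mv² + mgh₂ = mgh₁ − W_f
½mv² = 481.16 − 10.98 − 164.77 = 305.42 J
v = √(2 × 305.42/5.58) = 10.46 m/s

v = 10.5 m/s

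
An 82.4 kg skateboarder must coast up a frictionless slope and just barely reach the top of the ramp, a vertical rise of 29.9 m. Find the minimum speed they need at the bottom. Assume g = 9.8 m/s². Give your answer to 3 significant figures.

At the top they are momentarily at rest, so all KE converts to PE: ½mv² = mgh
v = √(2gh) = √(2 × 9.8 × 29.9) = 24.21 m/s

v = 24.2 m/s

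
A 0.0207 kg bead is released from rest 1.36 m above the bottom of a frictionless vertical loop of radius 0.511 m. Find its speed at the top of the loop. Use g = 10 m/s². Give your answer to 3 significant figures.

Energy conservation: mgh = ½mv_top² + mg(2r)
v_top² = 2g(h − 2r) = 2(10)(1.36 − 1.022) = 6.760
v_top = 2.600 m/s

v = 2.60 m/s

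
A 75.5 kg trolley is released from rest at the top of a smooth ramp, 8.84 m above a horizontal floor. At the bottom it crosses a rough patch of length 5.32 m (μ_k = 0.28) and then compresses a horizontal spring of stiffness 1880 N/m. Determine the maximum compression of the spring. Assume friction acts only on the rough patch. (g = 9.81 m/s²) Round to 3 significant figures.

x = 2.41 m

Initial energy: E₁ = mgh = (75.5)(9.81)(8.84) = 6547.4 J
Friction removes W_f = μ_k mg d = (0.28)(75.5)(9.81)(5.32) = 1103 J
Energy reaching the spring: E = 6547.4 − 1103 = 5444.1 J
At max compression ½kx² = E ⇒ x = √(2E/k) = √(2 × 5444.1/1880) = 2.407 m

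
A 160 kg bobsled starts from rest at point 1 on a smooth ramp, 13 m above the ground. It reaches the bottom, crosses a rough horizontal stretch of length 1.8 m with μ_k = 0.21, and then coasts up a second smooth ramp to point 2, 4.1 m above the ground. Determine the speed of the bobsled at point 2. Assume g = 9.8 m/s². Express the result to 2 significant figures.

v = 13 m/s

Energy at 1: mgh₁ = (160)(9.8)(13) = 20384 J
Friction loss: W_f = μ_k mg d = 592.7 J
At 2: ½mv² + mgh₂ = mgh₁ − W_f
½mv² = 20384 − 592.7 − 6428.8 = 13362 J
v = √(2 × 13362/160) = 12.92 m/s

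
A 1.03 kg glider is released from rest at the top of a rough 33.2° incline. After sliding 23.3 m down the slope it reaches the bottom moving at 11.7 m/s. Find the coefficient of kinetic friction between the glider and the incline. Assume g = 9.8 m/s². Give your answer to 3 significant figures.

μ_k = 0.296

mgh = ½mv² + μ_k (mg cosθ) L, with h = L sinθ
mgL sinθ = 128.78 J; ½mv² = 70.498 J
W_f = 128.78 − 70.498 = 58.28 J
μ_k = W_f/(mg cosθ · L) = 58.28/(8.446 × 23.3) = 0.2962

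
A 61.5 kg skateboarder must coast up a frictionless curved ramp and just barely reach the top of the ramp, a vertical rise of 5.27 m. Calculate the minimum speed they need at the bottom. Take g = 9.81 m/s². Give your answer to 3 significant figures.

At the top they are momentarily at rest, so all KE converts to PE: ½mv² = mgh
v = √(2gh) = √(2 × 9.81 × 5.27) = 10.17 m/s

v = 10.2 m/s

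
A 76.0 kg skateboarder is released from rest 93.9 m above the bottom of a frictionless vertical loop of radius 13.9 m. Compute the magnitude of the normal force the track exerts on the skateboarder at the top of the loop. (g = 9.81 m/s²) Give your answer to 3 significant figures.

N = 6350 N

Energy from release to top (height 2r): mgh = ½mv_top² + mg(2r)
v_top² = 2g(h − 2r) = 2(9.81)(93.9 − 27.80) = 1296.9 m²/s²
At the top, both N and weight point toward the centre: N + mg = mv_top²/r
N = m(v_top²/r − g) = 76.0(1296.9/13.9 − 9.81) = 6345 N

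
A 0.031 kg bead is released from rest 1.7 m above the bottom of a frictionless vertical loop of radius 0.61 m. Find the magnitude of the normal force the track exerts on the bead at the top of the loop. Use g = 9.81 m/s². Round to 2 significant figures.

N = 0.17 N

Energy from release to top (height 2r): mgh = ½mv_top² + mg(2r)
v_top² = 2g(h − 2r) = 2(9.81)(1.7 − 1.220) = 9.4176 m²/s²
At the top, both N and weight point toward the centre: N + mg = mv_top²/r
N = m(v_top²/r − g) = 0.031(9.4176/0.61 − 9.81) = 0.1745 N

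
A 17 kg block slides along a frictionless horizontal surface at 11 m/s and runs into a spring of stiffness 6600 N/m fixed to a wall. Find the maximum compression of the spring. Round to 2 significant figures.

Conservation of energy between contact and max compression: ½mv² = ½kx²
x = v√(m/k) = 11 × √(17/6600) = 0.5583 m

x = 0.56 m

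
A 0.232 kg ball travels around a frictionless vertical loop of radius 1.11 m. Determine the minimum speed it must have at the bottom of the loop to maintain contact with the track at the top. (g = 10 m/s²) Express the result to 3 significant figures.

v = 7.45 m/s

At the top: mg = mv_top²/r ⇒ v_top² = gr = 11.10 m²/s²
Energy from bottom to top (height 2r): ½mv_bot² = ½mv_top² + mg(2r)
v_bot² = gr + 4gr = 5gr = 55.50
v_bot = √(5gr) = 7.450 m/s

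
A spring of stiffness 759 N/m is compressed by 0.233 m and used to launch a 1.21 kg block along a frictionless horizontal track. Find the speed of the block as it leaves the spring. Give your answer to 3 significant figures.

Spring PE converts entirely to kinetic energy: ½kx² = ½mv²
v = x√(k/m) = 0.233 × √(759/1.21) = 5.836 m/s

v = 5.84 m/s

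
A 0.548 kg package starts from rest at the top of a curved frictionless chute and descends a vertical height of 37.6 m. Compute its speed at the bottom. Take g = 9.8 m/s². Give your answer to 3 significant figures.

v = 27.1 m/s

Equating total energy at the two states: mgh = ½mv²
v = √(2gh) = √(2 × 9.8 × 37.6) = √736.96 = 27.15 m/s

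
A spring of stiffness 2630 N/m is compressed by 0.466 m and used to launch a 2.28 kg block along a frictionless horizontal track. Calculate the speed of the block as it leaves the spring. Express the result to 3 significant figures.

v = 15.8 m/s

Conservation of energy: ½kx² = ½mv²
v = x√(k/m) = 0.466 × √(2630/2.28) = 15.83 m/s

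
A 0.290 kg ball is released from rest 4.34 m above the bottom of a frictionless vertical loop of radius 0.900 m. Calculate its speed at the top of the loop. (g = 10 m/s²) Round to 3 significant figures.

v = 7.13 m/s

Energy conservation: mgh = ½mv_top² + mg(2r)
v_top² = 2g(h − 2r) = 2(10)(4.34 − 1.800) = 50.80
v_top = 7.127 m/s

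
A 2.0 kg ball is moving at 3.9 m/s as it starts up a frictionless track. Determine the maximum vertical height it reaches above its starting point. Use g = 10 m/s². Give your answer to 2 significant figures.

h = 0.76 m

By energy conservation, ½mv² = mgh
h = v²/(2g) = 3.9²/(2 × 10) = 0.7605 m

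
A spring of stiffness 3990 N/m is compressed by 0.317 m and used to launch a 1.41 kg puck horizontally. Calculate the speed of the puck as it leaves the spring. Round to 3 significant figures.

Spring PE converts entirely to kinetic energy: ½kx² = ½mv²
v = x√(k/m) = 0.317 × √(3990/1.41) = 16.86 m/s

v = 16.9 m/s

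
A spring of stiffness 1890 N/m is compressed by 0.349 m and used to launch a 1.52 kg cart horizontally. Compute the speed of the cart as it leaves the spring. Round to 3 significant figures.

v = 12.3 m/s

Spring PE converts entirely to kinetic energy: ½kx² = ½mv²
v = x√(k/m) = 0.349 × √(1890/1.52) = 12.31 m/s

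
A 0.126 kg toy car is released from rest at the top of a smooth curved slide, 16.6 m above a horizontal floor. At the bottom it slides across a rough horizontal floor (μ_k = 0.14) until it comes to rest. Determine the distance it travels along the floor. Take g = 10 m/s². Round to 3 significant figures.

d = 119 m

Energy at the top = energy at the end + work done against friction:
At rest all PE has been dissipated by friction: mgh = μ_k m g d
d = h/μ_k = 16.6/0.14 = 118.6 m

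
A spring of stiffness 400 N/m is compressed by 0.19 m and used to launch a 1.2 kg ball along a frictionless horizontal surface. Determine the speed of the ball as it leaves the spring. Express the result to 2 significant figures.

The ball leaves the spring when the spring is at natural length, so ½kx² = ½mv²
v = x√(k/m) = 0.19 × √(400/1.2) = 3.469 m/s

v = 3.5 m/s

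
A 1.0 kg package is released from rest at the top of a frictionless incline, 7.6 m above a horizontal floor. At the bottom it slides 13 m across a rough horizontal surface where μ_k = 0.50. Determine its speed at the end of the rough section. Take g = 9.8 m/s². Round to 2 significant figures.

v = 4.6 m/s

Energy at the top = energy at the end + work done against friction:
mgh = ½mv² + μ_k m g d
W_f = μ_k mg d = (0.50)(1.0)(9.8)(13) = 63.70 J
½mv² = mgh − W_f = 74.480 − 63.70 = 10.780 J
v = √(2 × 10.780/1.0) = 4.643 m/s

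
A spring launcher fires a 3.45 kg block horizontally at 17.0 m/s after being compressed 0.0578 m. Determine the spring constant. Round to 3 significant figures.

k = 298000 N/m

Energy stored in the spring equals the launch KE: ½kx² = ½mv²
k = mv²/x² = (3.45)(17.0)²/(0.0578)² = 298443 N/m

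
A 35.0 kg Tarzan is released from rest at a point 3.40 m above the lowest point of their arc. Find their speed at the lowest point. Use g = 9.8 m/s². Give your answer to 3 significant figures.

Mechanical energy is conserved (no friction): mgh = ½mv²
v = √(2gh) = √(2 × 9.8 × 3.40) = √66.640 = 8.163 m/s

v = 8.16 m/s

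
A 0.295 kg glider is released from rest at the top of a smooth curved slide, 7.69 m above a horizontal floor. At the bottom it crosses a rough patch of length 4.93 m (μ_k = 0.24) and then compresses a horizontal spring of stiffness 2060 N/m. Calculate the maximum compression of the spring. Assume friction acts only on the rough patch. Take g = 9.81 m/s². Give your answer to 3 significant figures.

x = 0.135 m

Initial energy: E₁ = mgh = (0.295)(9.81)(7.69) = 22.254 J
Friction removes W_f = μ_k mg d = (0.24)(0.295)(9.81)(4.93) = 3.424 J
Energy reaching the spring: E = 22.254 − 3.424 = 18.830 J
At max compression ½kx² = E ⇒ x = √(2E/k) = √(2 × 18.830/2060) = 0.1352 m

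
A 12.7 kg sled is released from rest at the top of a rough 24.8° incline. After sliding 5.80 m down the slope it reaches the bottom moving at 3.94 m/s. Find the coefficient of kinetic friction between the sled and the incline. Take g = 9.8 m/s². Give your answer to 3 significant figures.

Energy balance down the incline: mg L sinθ − ½mv² = μ_k (mg cosθ) L
mgL sinθ = 302.79 J; ½mv² = 98.575 J
W_f = 302.79 − 98.575 = 204.2 J
μ_k = W_f/(mg cosθ · L) = 204.2/(113.0 × 5.80) = 0.3116

μ_k = 0.312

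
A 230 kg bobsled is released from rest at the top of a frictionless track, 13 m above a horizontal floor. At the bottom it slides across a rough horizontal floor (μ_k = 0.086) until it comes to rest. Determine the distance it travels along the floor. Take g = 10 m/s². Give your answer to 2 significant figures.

Energy at the top = energy at the end + work done against friction:
At rest all PE has been dissipated by friction: mgh = μ_k m g d
d = h/μ_k = 13/0.086 = 151.2 m

d = 150 m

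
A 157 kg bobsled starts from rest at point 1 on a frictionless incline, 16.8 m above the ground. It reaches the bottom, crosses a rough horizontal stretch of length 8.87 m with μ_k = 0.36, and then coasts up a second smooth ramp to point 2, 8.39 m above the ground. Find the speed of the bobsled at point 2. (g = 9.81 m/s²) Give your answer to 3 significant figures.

v = 10.1 m/s

Energy at 1: mgh₁ = (157)(9.81)(16.8) = 25875 J
Friction loss: W_f = μ_k mg d = 4918 J
At 2: ½mv² + mgh₂ = mgh₁ − W_f
½mv² = 25875 − 4918 − 12922 = 8034.8 J
v = √(2 × 8034.8/157) = 10.12 m/s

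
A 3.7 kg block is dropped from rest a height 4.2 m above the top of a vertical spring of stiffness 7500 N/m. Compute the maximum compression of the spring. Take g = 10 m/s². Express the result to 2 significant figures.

x = 0.21 m

Measuring PE from the top of the relaxed spring, at max compression the block has dropped H + x with zero KE, so:
mg(H + x) = ½kx²
½(7500)x² − (3.7)(10)x − (3.7)(10)(4.2) = 0
3750x² − 37.00x − 155.4 = 0
x = [37.00 + √(1369 + 2.3310e+06)]/(2 × 3750) = 0.2086 m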